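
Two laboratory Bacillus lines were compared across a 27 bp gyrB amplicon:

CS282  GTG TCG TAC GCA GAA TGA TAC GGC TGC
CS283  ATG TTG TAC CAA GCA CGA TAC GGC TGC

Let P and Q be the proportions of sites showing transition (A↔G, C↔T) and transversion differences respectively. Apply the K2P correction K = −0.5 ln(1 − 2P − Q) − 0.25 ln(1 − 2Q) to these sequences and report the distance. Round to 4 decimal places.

The sequences differ at positions 1 (G/A, transition), 5 (C/T, transition), 10 (G/C, transversion), 11 (C/A, transversion), 14 (A/C, transversion), 16 (T/C, transition).
Of the 6 differences, 3 transitions and 3 transversions over 27 sites: P = 3/27 = 0.111111, Q = 3/27 = 0.111111.
d = −0.5·ln(0.666667) − 0.25·ln(0.777778) = −0.5·(-0.405465) − 0.25·(-0.251314) = 0.2656.

0.2656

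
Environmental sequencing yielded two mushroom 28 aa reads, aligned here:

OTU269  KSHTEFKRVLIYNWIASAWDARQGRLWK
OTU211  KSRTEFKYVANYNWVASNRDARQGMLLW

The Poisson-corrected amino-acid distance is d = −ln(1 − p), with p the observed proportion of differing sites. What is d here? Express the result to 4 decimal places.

Differing sites — 3:H/R; 8:R/Y; 10:L/A; 11:I/N; 15:I/V; 18:A/N; 19:W/R; 25:R/M; 27:W/L; 28:K/W.
p = 10/28 = 0.357143.
d = −ln(1 − 0.357143) = −ln(0.642857) = 0.4418.

0.4418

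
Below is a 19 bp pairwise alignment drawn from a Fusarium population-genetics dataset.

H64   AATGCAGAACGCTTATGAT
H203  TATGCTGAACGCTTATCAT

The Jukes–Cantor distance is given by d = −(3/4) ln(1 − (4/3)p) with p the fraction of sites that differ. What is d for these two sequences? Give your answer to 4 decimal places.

The sequences differ at positions 1 (A/T), 6 (A/T), 17 (G/C).
p = 3/19 = 0.157895.
d = −0.75 · ln(1 − (4/3)·0.157895) = −0.75 · ln(0.789473) = −0.75 · (-0.236390) = 0.1773.

0.1773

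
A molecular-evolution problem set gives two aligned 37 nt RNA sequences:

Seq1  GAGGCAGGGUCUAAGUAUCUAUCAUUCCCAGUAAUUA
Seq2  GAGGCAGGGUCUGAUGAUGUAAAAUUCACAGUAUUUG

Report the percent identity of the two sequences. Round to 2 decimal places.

75.68%

The sequences differ at positions 13 (A/G), 15 (G/U), 16 (U/G), 19 (C/G), 22 (U/A), 23 (C/A), 28 (C/A), 34 (A/U), 37 (A/G).
28 of the 37 sites match, so the percent identity is 28/37 × 100 = 75.68%.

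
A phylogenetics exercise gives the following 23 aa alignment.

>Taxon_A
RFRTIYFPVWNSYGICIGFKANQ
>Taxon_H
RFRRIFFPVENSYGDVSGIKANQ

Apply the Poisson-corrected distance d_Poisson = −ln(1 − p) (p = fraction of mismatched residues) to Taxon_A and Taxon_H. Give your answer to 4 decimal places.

The sequences differ at positions 4 (T/R), 6 (Y/F), 10 (W/E), 15 (I/D), 16 (C/V), 17 (I/S), 19 (F/I).
p = 7/23 = 0.304348.
d = −ln(1 − 0.304348) = −ln(0.695652) = 0.3629.

0.3629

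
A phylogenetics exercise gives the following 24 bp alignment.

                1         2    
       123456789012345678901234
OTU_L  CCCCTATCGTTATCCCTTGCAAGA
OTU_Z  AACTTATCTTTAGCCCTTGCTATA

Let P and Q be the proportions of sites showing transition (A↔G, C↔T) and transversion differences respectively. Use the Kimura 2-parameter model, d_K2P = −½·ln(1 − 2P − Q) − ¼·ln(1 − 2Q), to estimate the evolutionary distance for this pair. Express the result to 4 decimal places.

The sequences differ at positions 1 (C/A, transversion), 2 (C/A, transversion), 4 (C/T, transition), 9 (G/T, transversion), 13 (T/G, transversion), 21 (A/T, transversion), 23 (G/T, transversion).
Of the 7 differences, 1 transition and 6 transversions over 24 sites: P = 1/24 = 0.041667, Q = 6/24 = 0.250000.
d = −0.5·ln(0.666666) − 0.25·ln(0.500000) = −0.5·(-0.405466) − 0.25·(-0.693147) = 0.3760.

0.3760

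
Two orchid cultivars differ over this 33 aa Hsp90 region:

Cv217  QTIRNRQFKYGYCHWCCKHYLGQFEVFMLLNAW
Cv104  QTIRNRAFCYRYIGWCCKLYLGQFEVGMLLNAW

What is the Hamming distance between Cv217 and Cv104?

7

The sequences differ at positions 7 (Q/A), 9 (K/C), 11 (G/R), 13 (C/I), 14 (H/G), 19 (H/L), 27 (F/G).
That gives 7 mismatches out of 33 aligned sites, so the Hamming distance is 7.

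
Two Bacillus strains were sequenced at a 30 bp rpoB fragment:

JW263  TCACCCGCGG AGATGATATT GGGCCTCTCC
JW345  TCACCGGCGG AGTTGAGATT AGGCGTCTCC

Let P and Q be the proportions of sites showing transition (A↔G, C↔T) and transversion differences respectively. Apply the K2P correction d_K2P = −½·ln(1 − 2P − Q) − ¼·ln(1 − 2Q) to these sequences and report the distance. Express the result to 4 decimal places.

0.1891

Differing sites — 6:C/G (Tv); 13:A/T (Tv); 17:T/G (Tv); 21:G/A (Ti); 25:C/G (Tv).
Of the 5 differences, 1 transition and 4 transversions over 30 sites: P = 1/30 = 0.033333, Q = 4/30 = 0.133333.
d = −0.5·ln(0.800001) − 0.25·ln(0.733334) = −0.5·(-0.223142) − 0.25·(-0.310154) = 0.1891.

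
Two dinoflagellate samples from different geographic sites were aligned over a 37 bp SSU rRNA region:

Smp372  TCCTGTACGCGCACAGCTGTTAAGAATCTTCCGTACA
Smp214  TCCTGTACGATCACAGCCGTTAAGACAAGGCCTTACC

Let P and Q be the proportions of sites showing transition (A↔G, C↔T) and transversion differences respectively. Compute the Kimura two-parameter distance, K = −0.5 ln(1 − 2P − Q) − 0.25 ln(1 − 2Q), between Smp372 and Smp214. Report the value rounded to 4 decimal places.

0.3430

Differing sites — 10:C/A (Tv); 11:G/T (Tv); 18:T/C (Ti); 26:A/C (Tv); 27:T/A (Tv); 28:C/A (Tv); 29:T/G (Tv); 30:T/G (Tv); 33:G/T (Tv); 37:A/C (Tv).
Of the 10 differences, 1 transition and 9 transversions over 37 sites: P = 1/37 = 0.027027, Q = 9/37 = 0.243243.
d = −0.5·ln(0.702703) − 0.25·ln(0.513514) = −0.5·(-0.352821) − 0.25·(-0.666478) = 0.3430.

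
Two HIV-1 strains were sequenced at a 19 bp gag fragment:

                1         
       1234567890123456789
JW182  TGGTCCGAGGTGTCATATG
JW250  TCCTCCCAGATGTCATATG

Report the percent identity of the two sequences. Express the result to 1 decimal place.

78.9%

Mismatches occur at site 2 (G/C), site 3 (G/C), site 7 (G/C), site 10 (G/A).
15 of the 19 sites match, so the percent identity is 15/19 × 100 = 78.9%.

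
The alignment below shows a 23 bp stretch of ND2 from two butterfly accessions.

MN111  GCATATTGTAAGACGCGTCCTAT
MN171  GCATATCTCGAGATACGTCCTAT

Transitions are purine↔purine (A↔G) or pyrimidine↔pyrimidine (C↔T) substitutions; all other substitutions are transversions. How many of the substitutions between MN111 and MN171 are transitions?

5

The sequences differ at positions 7 (T/C, transition), 8 (G/T, transversion), 9 (T/C, transition), 10 (A/G, transition), 14 (C/T, transition), 15 (G/A, transition).
Of the 6 differences, 5 transitions and 1 transversion, so the answer is 5.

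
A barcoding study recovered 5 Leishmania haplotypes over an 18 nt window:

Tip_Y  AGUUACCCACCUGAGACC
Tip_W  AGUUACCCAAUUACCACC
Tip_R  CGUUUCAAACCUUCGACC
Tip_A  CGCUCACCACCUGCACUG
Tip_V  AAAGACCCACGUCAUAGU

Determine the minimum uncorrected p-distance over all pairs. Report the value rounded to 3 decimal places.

Pairwise Hamming distances:
  Tip_Y vs Tip_W: 5
  Tip_Y vs Tip_R: 6
  Tip_Y vs Tip_A: 9
  Tip_Y vs Tip_V: 8
  Tip_W vs Tip_R: 8
  Tip_W vs Tip_A: 11
  Tip_W vs Tip_V: 10
  Tip_R vs Tip_A: 10
  Tip_R vs Tip_V: 13
  Tip_A vs Tip_V: 13
The smallest is 5 mismatches, between Tip_Y and Tip_W; p = 5/18 = 0.278.

0.278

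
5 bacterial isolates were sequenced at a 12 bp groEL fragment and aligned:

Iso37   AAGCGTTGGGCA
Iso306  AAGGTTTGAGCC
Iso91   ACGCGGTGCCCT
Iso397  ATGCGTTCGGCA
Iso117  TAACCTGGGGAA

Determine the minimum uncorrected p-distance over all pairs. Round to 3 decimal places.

Pairwise Hamming distances:
  Iso37 vs Iso306: 4
  Iso37 vs Iso91: 5
  Iso37 vs Iso397: 2
  Iso37 vs Iso117: 5
  Iso306 vs Iso91: 7
  Iso306 vs Iso397: 6
  Iso306 vs Iso117: 8
  Iso91 vs Iso397: 6
  Iso91 vs Iso117: 10
  Iso397 vs Iso117: 7
The smallest is 2 mismatches, between Iso37 and Iso397; p = 2/12 = 0.167.

0.167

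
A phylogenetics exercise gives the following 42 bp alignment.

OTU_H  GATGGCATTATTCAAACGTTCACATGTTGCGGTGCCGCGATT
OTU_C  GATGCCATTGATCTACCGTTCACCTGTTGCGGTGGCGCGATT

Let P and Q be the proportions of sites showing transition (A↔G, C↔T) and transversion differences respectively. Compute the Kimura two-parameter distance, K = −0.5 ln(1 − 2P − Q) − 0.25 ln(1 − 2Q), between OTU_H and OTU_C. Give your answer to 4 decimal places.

Mismatches occur at site 5 (G→C, transversion), site 10 (A→G, transition), site 11 (T→A, transversion), site 14 (A→T, transversion), site 16 (A→C, transversion), site 24 (A→C, transversion), site 35 (C→G, transversion).
Of the 7 differences, 1 transition and 6 transversions over 42 sites: P = 1/42 = 0.023810, Q = 6/42 = 0.142857.
d = −0.5·ln(0.809523) − 0.25·ln(0.714286) = −0.5·(-0.211310) − 0.25·(-0.336472) = 0.1898.

0.1898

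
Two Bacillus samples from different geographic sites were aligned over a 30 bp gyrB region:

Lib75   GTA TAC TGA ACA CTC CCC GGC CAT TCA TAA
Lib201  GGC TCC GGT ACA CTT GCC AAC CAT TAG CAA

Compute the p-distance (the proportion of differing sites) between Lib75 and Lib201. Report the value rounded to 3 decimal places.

0.400

Differing sites — 2:T/G; 3:A/C; 5:A/C; 7:T/G; 9:A/T; 15:C/T; 16:C/G; 19:G/A; 20:G/A; 26:C/A; 27:A/G; 28:T/C.
There are 12 differences over 30 sites, so p = 12/30 = 0.400.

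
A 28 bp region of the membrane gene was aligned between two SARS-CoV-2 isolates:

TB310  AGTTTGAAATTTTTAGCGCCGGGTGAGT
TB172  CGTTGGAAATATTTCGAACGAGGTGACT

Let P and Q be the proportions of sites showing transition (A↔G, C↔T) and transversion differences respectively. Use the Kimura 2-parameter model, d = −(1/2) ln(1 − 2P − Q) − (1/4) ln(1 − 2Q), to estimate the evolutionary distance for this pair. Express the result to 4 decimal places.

Differing sites — 1:A/C (Tv); 5:T/G (Tv); 11:T/A (Tv); 15:A/C (Tv); 17:C/A (Tv); 18:G/A (Ti); 20:C/G (Tv); 21:G/A (Ti); 27:G/C (Tv).
Of the 9 differences, 2 transitions and 7 transversions over 28 sites: P = 2/28 = 0.071429, Q = 7/28 = 0.250000.
d = −0.5·ln(0.607142) − 0.25·ln(0.500000) = −0.5·(-0.498993) − 0.25·(-0.693147) = 0.4228.

0.4228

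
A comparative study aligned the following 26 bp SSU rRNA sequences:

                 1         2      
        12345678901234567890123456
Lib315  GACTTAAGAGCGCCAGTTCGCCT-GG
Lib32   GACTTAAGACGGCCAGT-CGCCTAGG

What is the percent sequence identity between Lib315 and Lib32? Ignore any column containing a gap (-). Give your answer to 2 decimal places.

Excluding the 2 gap columns leaves 24 comparable sites.
Differing sites — 10:G/C; 11:C/G.
22 of the 24 comparable sites match, so the percent identity is 22/24 × 100 = 91.67%.

91.67%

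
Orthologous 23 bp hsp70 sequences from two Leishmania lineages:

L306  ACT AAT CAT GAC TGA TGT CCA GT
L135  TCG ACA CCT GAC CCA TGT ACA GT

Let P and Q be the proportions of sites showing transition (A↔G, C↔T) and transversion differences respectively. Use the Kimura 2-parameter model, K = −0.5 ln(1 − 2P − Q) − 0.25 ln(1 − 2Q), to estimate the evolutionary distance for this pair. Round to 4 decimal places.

Mismatches occur at site 1 (A→T, transversion), site 3 (T→G, transversion), site 5 (A→C, transversion), site 6 (T→A, transversion), site 8 (A→C, transversion), site 13 (T→C, transition), site 14 (G→C, transversion), site 19 (C→A, transversion).
Of the 8 differences, 1 transition and 7 transversions over 23 sites: P = 1/23 = 0.043478, Q = 7/23 = 0.304348.
d = −0.5·ln(0.608696) − 0.25·ln(0.391304) = −0.5·(-0.496436) − 0.25·(-0.938271) = 0.4828.

0.4828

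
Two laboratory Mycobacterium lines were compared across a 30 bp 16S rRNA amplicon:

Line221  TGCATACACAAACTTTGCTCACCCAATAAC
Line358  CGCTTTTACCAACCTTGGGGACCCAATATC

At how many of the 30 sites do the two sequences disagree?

10

Differing sites — 1:T/C; 4:A/T; 6:A/T; 7:C/T; 10:A/C; 14:T/C; 18:C/G; 19:T/G; 20:C/G; 29:A/T.
That gives 10 mismatches out of 30 aligned sites, so the Hamming distance is 10.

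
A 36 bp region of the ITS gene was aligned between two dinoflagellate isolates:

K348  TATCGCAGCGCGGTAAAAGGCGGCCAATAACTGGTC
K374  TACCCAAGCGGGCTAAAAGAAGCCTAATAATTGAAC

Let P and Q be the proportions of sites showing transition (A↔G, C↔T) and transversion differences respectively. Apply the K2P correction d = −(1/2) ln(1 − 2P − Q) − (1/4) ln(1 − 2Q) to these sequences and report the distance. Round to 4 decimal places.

Differing sites — 3:T/C (Ti); 5:G/C (Tv); 6:C/A (Tv); 11:C/G (Tv); 13:G/C (Tv); 20:G/A (Ti); 21:C/A (Tv); 23:G/C (Tv); 25:C/T (Ti); 31:C/T (Ti); 34:G/A (Ti); 35:T/A (Tv).
Of the 12 differences, 5 transitions and 7 transversions over 36 sites: P = 5/36 = 0.138889, Q = 7/36 = 0.194444.
d = −0.5·ln(0.527778) − 0.25·ln(0.611112) = −0.5·(-0.639080) − 0.25·(-0.492475) = 0.4427.

0.4427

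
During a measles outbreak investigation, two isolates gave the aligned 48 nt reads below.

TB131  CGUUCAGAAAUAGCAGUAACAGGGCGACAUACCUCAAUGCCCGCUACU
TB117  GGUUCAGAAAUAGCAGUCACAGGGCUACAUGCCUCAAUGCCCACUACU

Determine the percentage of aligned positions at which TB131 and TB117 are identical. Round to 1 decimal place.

Differing sites — 1:C/G; 18:A/C; 26:G/U; 31:A/G; 43:G/A.
43 of the 48 sites match, so the percent identity is 43/48 × 100 = 89.6%.

89.6%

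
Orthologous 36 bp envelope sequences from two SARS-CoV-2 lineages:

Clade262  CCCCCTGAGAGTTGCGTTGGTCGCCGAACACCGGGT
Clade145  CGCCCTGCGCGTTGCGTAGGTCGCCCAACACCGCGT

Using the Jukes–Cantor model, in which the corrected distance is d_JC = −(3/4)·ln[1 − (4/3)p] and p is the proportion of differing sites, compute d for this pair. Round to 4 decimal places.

0.1885

The sequences differ at positions 2 (C/G), 8 (A/C), 10 (A/C), 18 (T/A), 26 (G/C), 34 (G/C).
p = 6/36 = 0.166667.
d = −0.75 · ln(1 − (4/3)·0.166667) = −0.75 · ln(0.777777) = −0.75 · (-0.251315) = 0.1885.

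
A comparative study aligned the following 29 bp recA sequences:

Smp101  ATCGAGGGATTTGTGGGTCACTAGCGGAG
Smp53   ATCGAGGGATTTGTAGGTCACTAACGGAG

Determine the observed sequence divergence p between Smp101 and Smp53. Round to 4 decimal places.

Mismatches occur at site 15 (G→A), site 24 (G→A).
There are 2 differences over 29 sites, so p = 2/29 = 0.0690.

0.0690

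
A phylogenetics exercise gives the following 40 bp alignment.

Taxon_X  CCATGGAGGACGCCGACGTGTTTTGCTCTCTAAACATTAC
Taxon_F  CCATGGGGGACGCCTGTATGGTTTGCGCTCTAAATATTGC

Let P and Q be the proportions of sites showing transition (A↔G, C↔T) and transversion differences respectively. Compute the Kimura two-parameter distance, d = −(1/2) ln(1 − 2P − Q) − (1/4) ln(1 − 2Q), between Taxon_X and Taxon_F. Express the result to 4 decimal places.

Mismatches occur at site 7 (A↔G, transition), site 15 (G↔T, transversion), site 16 (A↔G, transition), site 17 (C↔T, transition), site 18 (G↔A, transition), site 21 (T↔G, transversion), site 27 (T↔G, transversion), site 35 (C↔T, transition), site 39 (A↔G, transition).
Of the 9 differences, 6 transitions and 3 transversions over 40 sites: P = 6/40 = 0.150000, Q = 3/40 = 0.075000.
d = −0.5·ln(0.625000) − 0.25·ln(0.850000) = −0.5·(-0.470004) − 0.25·(-0.162519) = 0.2756.

0.2756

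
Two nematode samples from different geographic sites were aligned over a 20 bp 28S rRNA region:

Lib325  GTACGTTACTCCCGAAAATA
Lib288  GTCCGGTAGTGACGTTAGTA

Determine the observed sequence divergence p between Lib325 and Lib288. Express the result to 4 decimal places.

0.4000

Differing sites — 3:A/C; 6:T/G; 9:C/G; 11:C/G; 12:C/A; 15:A/T; 16:A/T; 18:A/G.
There are 8 differences over 20 sites, so p = 8/20 = 0.4000.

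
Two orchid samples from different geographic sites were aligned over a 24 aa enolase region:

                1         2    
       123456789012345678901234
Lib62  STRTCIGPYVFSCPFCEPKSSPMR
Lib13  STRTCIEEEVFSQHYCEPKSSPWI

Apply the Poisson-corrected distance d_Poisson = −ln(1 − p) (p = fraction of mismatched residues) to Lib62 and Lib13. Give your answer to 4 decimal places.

Differing sites — 7:G/E; 8:P/E; 9:Y/E; 13:C/Q; 14:P/H; 15:F/Y; 23:M/W; 24:R/I.
p = 8/24 = 0.333333.
d = −ln(1 − 0.333333) = −ln(0.666667) = 0.4055.

0.4055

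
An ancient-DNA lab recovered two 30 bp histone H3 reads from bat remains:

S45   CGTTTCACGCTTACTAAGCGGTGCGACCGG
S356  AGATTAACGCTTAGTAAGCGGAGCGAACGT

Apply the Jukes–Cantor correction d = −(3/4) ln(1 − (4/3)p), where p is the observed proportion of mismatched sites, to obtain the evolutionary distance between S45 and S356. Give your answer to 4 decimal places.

Differing sites — 1:C/A; 3:T/A; 6:C/A; 14:C/G; 22:T/A; 27:C/A; 30:G/T.
p = 7/30 = 0.233333.
d = −0.75 · ln(1 − (4/3)·0.233333) = −0.75 · ln(0.688889) = −0.75 · (-0.372675) = 0.2795.

0.2795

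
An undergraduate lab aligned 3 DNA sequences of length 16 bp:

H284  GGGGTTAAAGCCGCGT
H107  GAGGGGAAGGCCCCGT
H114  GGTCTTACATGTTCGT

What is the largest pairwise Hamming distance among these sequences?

11

Pairwise Hamming distances:
  H284 vs H107: 5
  H284 vs H114: 7
  H107 vs H114: 11
The largest is 11, between H107 and H114.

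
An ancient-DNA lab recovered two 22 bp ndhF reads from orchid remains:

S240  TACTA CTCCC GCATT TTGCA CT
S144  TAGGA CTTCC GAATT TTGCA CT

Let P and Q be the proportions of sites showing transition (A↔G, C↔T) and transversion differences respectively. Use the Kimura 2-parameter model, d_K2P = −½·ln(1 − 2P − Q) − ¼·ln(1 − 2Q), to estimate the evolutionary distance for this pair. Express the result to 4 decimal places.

The sequences differ at positions 3 (C/G, transversion), 4 (T/G, transversion), 8 (C/T, transition), 12 (C/A, transversion).
Of the 4 differences, 1 transition and 3 transversions over 22 sites: P = 1/22 = 0.045455, Q = 3/22 = 0.136364.
d = −0.5·ln(0.772726) − 0.25·ln(0.727272) = −0.5·(-0.257831) − 0.25·(-0.318455) = 0.2085.

0.2085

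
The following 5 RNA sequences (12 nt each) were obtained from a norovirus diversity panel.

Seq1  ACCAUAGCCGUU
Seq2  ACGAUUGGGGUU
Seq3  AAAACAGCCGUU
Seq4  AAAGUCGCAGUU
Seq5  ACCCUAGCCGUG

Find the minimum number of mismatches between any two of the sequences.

Pairwise Hamming distances:
  Seq1 vs Seq2: 4
  Seq1 vs Seq3: 3
  Seq1 vs Seq4: 5
  Seq1 vs Seq5: 2
  Seq2 vs Seq3: 6
  Seq2 vs Seq4: 6
  Seq2 vs Seq5: 6
  Seq3 vs Seq4: 4
  Seq3 vs Seq5: 5
  Seq4 vs Seq5: 6
The smallest is 2, between Seq1 and Seq5.

2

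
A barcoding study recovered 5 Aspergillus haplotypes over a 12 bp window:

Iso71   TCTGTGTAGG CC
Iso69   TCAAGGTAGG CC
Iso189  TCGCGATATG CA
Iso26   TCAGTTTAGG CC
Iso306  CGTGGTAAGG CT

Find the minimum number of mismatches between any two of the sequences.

Pairwise Hamming distances:
  Iso71 vs Iso69: 3
  Iso71 vs Iso189: 6
  Iso71 vs Iso26: 2
  Iso71 vs Iso306: 6
  Iso69 vs Iso189: 5
  Iso69 vs Iso26: 3
  Iso69 vs Iso306: 7
  Iso189 vs Iso26: 6
  Iso189 vs Iso306: 8
  Iso26 vs Iso306: 6
The smallest is 2, between Iso71 and Iso26.

2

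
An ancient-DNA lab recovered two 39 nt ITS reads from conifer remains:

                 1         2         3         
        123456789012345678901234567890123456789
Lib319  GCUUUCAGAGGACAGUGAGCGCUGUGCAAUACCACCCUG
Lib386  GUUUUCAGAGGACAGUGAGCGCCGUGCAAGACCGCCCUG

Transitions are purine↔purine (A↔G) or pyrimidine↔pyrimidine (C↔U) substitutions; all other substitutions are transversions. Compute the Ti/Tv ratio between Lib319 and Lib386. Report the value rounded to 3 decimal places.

Differing sites — 2:C/U (Ti); 23:U/C (Ti); 30:U/G (Tv); 34:A/G (Ti).
Of the 4 differences, 3 transitions and 1 transversion, so Ti/Tv = 3/1 = 3.000.

3.000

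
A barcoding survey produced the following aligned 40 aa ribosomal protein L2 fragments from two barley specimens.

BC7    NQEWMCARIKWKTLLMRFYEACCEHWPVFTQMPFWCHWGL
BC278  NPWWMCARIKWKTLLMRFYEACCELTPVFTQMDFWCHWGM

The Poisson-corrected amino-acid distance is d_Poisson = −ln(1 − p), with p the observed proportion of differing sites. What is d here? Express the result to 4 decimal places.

Mismatches occur at site 2 (Q→P), site 3 (E→W), site 25 (H→L), site 26 (W→T), site 33 (P→D), site 40 (L→M).
p = 6/40 = 0.150000.
d = −ln(1 − 0.150000) = −ln(0.850000) = 0.1625.

0.1625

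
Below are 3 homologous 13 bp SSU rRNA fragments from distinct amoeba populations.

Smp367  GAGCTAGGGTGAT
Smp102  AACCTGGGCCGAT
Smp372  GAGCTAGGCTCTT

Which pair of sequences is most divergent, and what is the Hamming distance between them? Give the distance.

Pairwise Hamming distances:
  Smp367 vs Smp102: 5
  Smp367 vs Smp372: 3
  Smp102 vs Smp372: 6
The largest is 6, between Smp102 and Smp372.

6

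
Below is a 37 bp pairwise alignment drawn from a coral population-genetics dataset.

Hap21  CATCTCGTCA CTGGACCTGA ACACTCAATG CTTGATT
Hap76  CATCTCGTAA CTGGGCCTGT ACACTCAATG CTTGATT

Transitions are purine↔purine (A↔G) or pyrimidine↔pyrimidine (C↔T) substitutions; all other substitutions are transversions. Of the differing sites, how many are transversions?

The sequences differ at positions 9 (C/A, transversion), 15 (A/G, transition), 20 (A/T, transversion).
Of the 3 differences, 1 transition and 2 transversions, so the answer is 2.

2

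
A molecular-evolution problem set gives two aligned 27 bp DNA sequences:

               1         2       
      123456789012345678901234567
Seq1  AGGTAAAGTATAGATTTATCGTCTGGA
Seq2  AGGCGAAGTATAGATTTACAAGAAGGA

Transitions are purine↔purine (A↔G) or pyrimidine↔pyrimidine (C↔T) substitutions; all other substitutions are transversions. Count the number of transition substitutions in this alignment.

Mismatches occur at site 4 (T↔C, transition), site 5 (A↔G, transition), site 19 (T↔C, transition), site 20 (C↔A, transversion), site 21 (G↔A, transition), site 22 (T↔G, transversion), site 23 (C↔A, transversion), site 24 (T↔A, transversion).
Of the 8 differences, 4 transitions and 4 transversions, so the answer is 4.

4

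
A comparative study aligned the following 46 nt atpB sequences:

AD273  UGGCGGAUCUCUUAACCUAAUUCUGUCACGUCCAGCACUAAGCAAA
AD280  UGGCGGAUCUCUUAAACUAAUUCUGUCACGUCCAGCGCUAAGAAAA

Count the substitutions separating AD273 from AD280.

3

Mismatches occur at site 16 (C→A), site 37 (A→G), site 43 (C→A).
That gives 3 mismatches out of 46 aligned sites, so the Hamming distance is 3.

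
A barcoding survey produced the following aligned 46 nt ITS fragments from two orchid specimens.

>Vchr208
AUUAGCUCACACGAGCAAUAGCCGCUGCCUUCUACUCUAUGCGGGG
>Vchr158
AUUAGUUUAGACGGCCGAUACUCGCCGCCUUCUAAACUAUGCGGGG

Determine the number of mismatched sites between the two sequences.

Mismatches occur at site 6 (C→U), site 8 (C→U), site 10 (C→G), site 14 (A→G), site 15 (G→C), site 17 (A→G), site 21 (G→C), site 22 (C→U), site 26 (U→C), site 35 (C→A), site 36 (U→A).
That gives 11 mismatches out of 46 aligned sites, so the Hamming distance is 11.

11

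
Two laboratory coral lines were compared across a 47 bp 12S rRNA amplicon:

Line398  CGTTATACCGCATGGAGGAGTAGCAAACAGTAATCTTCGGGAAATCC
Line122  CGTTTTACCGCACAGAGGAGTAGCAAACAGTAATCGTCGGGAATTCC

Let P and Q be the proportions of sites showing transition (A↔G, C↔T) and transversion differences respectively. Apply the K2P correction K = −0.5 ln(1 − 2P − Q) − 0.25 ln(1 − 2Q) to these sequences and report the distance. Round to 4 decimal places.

0.1148

Differing sites — 5:A/T (Tv); 13:T/C (Ti); 14:G/A (Ti); 36:T/G (Tv); 44:A/T (Tv).
Of the 5 differences, 2 transitions and 3 transversions over 47 sites: P = 2/47 = 0.042553, Q = 3/47 = 0.063830.
d = −0.5·ln(0.851064) − 0.25·ln(0.872340) = −0.5·(-0.161268) − 0.25·(-0.136576) = 0.1148.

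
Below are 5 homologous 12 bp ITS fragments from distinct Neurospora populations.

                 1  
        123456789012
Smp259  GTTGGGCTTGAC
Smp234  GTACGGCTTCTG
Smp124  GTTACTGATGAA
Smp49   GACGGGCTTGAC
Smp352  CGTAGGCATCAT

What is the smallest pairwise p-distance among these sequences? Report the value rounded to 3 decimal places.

0.167

Pairwise Hamming distances:
  Smp259 vs Smp234: 5
  Smp259 vs Smp124: 6
  Smp259 vs Smp49: 2
  Smp259 vs Smp352: 6
  Smp234 vs Smp124: 9
  Smp234 vs Smp49: 6
  Smp234 vs Smp352: 7
  Smp124 vs Smp49: 8
  Smp124 vs Smp352: 7
  Smp49 vs Smp352: 7
The smallest is 2 mismatches, between Smp259 and Smp49; p = 2/12 = 0.167.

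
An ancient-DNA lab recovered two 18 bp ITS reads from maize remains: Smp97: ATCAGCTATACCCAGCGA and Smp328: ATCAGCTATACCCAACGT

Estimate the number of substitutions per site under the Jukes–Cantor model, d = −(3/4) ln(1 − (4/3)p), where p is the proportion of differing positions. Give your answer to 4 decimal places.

The sequences differ at positions 15 (G/A), 18 (A/T).
p = 2/18 = 0.111111.
d = −0.75 · ln(1 − (4/3)·0.111111) = −0.75 · ln(0.851852) = −0.75 · (-0.160342) = 0.1203.

0.1203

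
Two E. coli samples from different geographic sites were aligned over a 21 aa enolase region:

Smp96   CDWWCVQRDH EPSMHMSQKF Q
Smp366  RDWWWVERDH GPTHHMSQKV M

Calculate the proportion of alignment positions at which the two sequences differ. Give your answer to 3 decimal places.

0.381

Mismatches occur at site 1 (C↔R), site 5 (C↔W), site 7 (Q↔E), site 11 (E↔G), site 13 (S↔T), site 14 (M↔H), site 20 (F↔V), site 21 (Q↔M).
There are 8 differences over 21 sites, so p = 8/21 = 0.381.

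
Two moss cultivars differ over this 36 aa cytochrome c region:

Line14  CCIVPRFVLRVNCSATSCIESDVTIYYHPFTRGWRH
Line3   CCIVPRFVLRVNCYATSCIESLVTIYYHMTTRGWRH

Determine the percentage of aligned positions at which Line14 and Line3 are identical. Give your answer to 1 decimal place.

88.9%

The sequences differ at positions 14 (S/Y), 22 (D/L), 29 (P/M), 30 (F/T).
32 of the 36 sites match, so the percent identity is 32/36 × 100 = 88.9%.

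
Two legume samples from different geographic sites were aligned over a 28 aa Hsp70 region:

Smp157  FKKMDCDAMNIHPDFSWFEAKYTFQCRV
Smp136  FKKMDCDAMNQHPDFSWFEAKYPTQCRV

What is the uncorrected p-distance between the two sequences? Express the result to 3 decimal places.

0.107

The sequences differ at positions 11 (I/Q), 23 (T/P), 24 (F/T).
There are 3 differences over 28 sites, so p = 3/28 = 0.107.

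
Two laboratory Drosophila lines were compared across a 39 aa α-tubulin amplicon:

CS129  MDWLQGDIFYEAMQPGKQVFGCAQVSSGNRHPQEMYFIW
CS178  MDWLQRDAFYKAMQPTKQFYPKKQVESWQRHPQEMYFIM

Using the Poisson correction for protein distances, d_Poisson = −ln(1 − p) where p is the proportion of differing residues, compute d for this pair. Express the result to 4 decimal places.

0.4055

Mismatches occur at site 6 (G/R), site 8 (I/A), site 11 (E/K), site 16 (G/T), site 19 (V/F), site 20 (F/Y), site 21 (G/P), site 22 (C/K), site 23 (A/K), site 26 (S/E), site 28 (G/W), site 29 (N/Q), site 39 (W/M).
p = 13/39 = 0.333333.
d = −ln(1 − 0.333333) = −ln(0.666667) = 0.4055.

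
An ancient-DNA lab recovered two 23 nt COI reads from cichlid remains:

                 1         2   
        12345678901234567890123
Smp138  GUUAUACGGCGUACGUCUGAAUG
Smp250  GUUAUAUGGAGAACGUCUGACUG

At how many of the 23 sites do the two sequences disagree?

The sequences differ at positions 7 (C/U), 10 (C/A), 12 (U/A), 21 (A/C).
That gives 4 mismatches out of 23 aligned sites, so the Hamming distance is 4.

4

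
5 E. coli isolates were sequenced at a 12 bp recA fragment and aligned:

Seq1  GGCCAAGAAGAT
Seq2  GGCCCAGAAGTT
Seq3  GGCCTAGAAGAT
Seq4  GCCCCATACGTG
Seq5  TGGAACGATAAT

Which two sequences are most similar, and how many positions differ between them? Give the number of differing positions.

1

Pairwise Hamming distances:
  Seq1 vs Seq2: 2
  Seq1 vs Seq3: 1
  Seq1 vs Seq4: 6
  Seq1 vs Seq5: 6
  Seq2 vs Seq3: 2
  Seq2 vs Seq4: 4
  Seq2 vs Seq5: 8
  Seq3 vs Seq4: 6
  Seq3 vs Seq5: 7
  Seq4 vs Seq5: 11
The smallest is 1, between Seq1 and Seq3.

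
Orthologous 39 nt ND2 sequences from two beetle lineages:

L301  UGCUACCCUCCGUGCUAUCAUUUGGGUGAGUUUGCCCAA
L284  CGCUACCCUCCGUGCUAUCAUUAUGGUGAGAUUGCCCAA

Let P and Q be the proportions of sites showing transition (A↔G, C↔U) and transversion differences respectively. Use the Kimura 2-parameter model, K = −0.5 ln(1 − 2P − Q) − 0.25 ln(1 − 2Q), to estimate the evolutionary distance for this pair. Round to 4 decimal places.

0.1104

The sequences differ at positions 1 (U/C, transition), 23 (U/A, transversion), 24 (G/U, transversion), 31 (U/A, transversion).
Of the 4 differences, 1 transition and 3 transversions over 39 sites: P = 1/39 = 0.025641, Q = 3/39 = 0.076923.
d = −0.5·ln(0.871795) − 0.25·ln(0.846154) = −0.5·(-0.137201) − 0.25·(-0.167054) = 0.1104.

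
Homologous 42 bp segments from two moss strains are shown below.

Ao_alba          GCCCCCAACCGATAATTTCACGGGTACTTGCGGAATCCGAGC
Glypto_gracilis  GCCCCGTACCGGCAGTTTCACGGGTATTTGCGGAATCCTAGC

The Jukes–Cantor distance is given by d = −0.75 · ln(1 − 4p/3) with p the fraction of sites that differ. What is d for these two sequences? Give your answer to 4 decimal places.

Mismatches occur at site 6 (C↔G), site 7 (A↔T), site 12 (A↔G), site 13 (T↔C), site 15 (A↔G), site 27 (C↔T), site 39 (G↔T).
p = 7/42 = 0.166667.
d = −0.75 · ln(1 − (4/3)·0.166667) = −0.75 · ln(0.777777) = −0.75 · (-0.251315) = 0.1885.

0.1885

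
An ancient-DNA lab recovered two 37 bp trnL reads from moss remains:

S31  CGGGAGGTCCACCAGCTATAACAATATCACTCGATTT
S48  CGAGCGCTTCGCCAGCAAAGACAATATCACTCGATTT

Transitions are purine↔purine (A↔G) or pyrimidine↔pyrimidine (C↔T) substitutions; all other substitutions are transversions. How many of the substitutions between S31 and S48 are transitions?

The sequences differ at positions 3 (G/A, transition), 5 (A/C, transversion), 7 (G/C, transversion), 9 (C/T, transition), 11 (A/G, transition), 17 (T/A, transversion), 19 (T/A, transversion), 20 (A/G, transition).
Of the 8 differences, 4 transitions and 4 transversions, so the answer is 4.

4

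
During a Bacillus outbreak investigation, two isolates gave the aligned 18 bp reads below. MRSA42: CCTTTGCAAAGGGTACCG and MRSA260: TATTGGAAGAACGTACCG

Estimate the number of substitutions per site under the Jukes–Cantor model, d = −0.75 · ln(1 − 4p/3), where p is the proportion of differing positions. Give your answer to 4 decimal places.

0.5482

Differing sites — 1:C/T; 2:C/A; 5:T/G; 7:C/A; 9:A/G; 11:G/A; 12:G/C.
p = 7/18 = 0.388889.
d = −0.75 · ln(1 − (4/3)·0.388889) = −0.75 · ln(0.481481) = −0.75 · (-0.730889) = 0.5482.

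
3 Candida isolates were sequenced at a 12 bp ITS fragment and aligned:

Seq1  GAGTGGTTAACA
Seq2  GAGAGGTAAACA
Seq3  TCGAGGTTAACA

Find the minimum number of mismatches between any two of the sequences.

Pairwise Hamming distances:
  Seq1 vs Seq2: 2
  Seq1 vs Seq3: 3
  Seq2 vs Seq3: 3
The smallest is 2, between Seq1 and Seq2.

2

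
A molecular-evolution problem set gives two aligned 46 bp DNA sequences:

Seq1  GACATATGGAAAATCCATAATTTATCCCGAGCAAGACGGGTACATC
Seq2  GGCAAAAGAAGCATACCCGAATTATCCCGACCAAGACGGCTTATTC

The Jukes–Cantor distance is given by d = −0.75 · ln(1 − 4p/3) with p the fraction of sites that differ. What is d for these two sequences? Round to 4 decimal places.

The sequences differ at positions 2 (A/G), 5 (T/A), 7 (T/A), 9 (G/A), 11 (A/G), 12 (A/C), 15 (C/A), 17 (A/C), 18 (T/C), 19 (A/G), 21 (T/A), 31 (G/C), 40 (G/C), 42 (A/T), 43 (C/A), 44 (A/T).
p = 16/46 = 0.347826.
d = −0.75 · ln(1 − (4/3)·0.347826) = −0.75 · ln(0.536232) = −0.75 · (-0.623188) = 0.4674.

0.4674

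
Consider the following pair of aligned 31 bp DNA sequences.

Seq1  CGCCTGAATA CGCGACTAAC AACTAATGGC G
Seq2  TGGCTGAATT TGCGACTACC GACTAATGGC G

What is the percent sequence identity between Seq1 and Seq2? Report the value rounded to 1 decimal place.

Differing sites — 1:C/T; 3:C/G; 10:A/T; 11:C/T; 19:A/C; 21:A/G.
25 of the 31 sites match, so the percent identity is 25/31 × 100 = 80.6%.

80.6%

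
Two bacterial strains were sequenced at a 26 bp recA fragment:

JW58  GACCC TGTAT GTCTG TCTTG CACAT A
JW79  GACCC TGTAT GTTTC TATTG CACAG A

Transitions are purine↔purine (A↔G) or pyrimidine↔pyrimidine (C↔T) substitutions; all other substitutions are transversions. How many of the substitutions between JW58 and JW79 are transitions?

The sequences differ at positions 13 (C/T, transition), 15 (G/C, transversion), 17 (C/A, transversion), 25 (T/G, transversion).
Of the 4 differences, 1 transition and 3 transversions, so the answer is 1.

1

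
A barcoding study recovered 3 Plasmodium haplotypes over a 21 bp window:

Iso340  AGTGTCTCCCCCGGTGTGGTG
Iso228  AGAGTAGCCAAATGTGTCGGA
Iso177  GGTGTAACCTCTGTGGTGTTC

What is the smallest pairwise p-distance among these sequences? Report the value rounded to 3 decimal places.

Pairwise Hamming distances:
  Iso340 vs Iso228: 10
  Iso340 vs Iso177: 9
  Iso228 vs Iso177: 13
The smallest is 9 mismatches, between Iso340 and Iso177; p = 9/21 = 0.429.

0.429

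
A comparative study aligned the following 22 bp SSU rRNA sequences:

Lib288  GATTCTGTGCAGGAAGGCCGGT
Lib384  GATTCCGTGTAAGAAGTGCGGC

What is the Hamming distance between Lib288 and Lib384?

6

Mismatches occur at site 6 (T/C), site 10 (C/T), site 12 (G/A), site 17 (G/T), site 18 (C/G), site 22 (T/C).
That gives 6 mismatches out of 22 aligned sites, so the Hamming distance is 6.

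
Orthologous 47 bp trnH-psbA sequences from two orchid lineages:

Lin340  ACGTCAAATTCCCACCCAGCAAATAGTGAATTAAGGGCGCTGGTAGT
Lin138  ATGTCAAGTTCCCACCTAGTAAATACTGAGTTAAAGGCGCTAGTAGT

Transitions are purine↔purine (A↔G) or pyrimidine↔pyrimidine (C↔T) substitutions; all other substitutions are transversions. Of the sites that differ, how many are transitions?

7

Differing sites — 2:C/T (Ti); 8:A/G (Ti); 17:C/T (Ti); 20:C/T (Ti); 26:G/C (Tv); 30:A/G (Ti); 35:G/A (Ti); 42:G/A (Ti).
Of the 8 differences, 7 transitions and 1 transversion, so the answer is 7.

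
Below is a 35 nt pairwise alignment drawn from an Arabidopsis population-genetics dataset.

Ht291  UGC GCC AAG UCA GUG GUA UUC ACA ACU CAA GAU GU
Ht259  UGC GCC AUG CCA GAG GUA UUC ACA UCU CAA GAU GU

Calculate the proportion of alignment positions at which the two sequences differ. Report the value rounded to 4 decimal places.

Differing sites — 8:A/U; 10:U/C; 14:U/A; 25:A/U.
There are 4 differences over 35 sites, so p = 4/35 = 0.1143.

0.1143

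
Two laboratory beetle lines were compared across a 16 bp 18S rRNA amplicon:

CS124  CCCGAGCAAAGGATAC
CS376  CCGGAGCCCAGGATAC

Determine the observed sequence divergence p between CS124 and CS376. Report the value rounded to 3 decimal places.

The sequences differ at positions 3 (C/G), 8 (A/C), 9 (A/C).
There are 3 differences over 16 sites, so p = 3/16 = 0.188.

0.188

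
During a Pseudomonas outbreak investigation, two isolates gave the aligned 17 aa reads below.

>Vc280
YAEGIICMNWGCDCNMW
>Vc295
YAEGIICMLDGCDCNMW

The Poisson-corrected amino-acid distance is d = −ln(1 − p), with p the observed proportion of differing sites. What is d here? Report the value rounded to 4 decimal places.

0.1252

The sequences differ at positions 9 (N/L), 10 (W/D).
p = 2/17 = 0.117647.
d = −ln(1 − 0.117647) = −ln(0.882353) = 0.1252.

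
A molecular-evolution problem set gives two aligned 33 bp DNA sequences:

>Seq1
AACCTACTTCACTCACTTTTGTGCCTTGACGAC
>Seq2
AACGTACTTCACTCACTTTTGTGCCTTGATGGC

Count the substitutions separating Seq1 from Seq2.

3

Mismatches occur at site 4 (C/G), site 30 (C/T), site 32 (A/G).
That gives 3 mismatches out of 33 aligned sites, so the Hamming distance is 3.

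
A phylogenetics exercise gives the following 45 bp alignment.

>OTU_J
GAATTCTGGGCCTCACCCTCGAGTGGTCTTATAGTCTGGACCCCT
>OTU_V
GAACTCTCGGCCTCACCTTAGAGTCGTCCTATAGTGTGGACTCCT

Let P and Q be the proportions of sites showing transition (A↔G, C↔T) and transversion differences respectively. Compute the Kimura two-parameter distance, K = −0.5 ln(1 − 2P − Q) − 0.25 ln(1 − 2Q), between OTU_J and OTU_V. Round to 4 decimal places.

Differing sites — 4:T/C (Ti); 8:G/C (Tv); 18:C/T (Ti); 20:C/A (Tv); 25:G/C (Tv); 29:T/C (Ti); 36:C/G (Tv); 42:C/T (Ti).
Of the 8 differences, 4 transitions and 4 transversions over 45 sites: P = 4/45 = 0.088889, Q = 4/45 = 0.088889.
d = −0.5·ln(0.733333) − 0.25·ln(0.822222) = −0.5·(-0.310155) − 0.25·(-0.195745) = 0.2040.

0.2040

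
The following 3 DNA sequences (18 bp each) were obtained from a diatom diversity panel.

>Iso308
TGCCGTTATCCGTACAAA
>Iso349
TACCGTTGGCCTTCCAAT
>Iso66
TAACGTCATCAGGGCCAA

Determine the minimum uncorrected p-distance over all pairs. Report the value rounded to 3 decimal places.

0.333

Pairwise Hamming distances:
  Iso308 vs Iso349: 6
  Iso308 vs Iso66: 7
  Iso349 vs Iso66: 10
The smallest is 6 mismatches, between Iso308 and Iso349; p = 6/18 = 0.333.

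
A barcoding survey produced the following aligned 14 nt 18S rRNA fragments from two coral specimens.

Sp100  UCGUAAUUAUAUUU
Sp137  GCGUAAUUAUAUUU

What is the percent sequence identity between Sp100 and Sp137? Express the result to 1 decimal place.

92.9%

The sequences differ at position 1 (U/G).
13 of the 14 sites match, so the percent identity is 13/14 × 100 = 92.9%.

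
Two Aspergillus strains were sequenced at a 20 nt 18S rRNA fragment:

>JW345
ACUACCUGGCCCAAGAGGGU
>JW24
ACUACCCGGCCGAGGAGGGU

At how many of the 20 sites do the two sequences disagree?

3

Mismatches occur at site 7 (U↔C), site 12 (C↔G), site 14 (A↔G).
That gives 3 mismatches out of 20 aligned sites, so the Hamming distance is 3.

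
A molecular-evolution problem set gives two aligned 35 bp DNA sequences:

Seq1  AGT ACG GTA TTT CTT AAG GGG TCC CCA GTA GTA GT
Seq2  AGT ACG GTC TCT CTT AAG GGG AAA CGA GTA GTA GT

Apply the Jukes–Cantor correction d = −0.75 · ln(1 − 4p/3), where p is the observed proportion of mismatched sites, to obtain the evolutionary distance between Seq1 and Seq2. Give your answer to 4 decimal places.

0.1946

Differing sites — 9:A/C; 11:T/C; 22:T/A; 23:C/A; 24:C/A; 26:C/G.
p = 6/35 = 0.171429.
d = −0.75 · ln(1 − (4/3)·0.171429) = −0.75 · ln(0.771428) = −0.75 · (-0.259512) = 0.1946.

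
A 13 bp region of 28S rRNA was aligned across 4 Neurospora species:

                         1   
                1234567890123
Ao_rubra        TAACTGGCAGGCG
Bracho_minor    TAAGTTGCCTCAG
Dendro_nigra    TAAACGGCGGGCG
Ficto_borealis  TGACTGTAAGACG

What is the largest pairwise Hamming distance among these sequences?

9

Pairwise Hamming distances:
  Ao_rubra vs Bracho_minor: 6
  Ao_rubra vs Dendro_nigra: 3
  Ao_rubra vs Ficto_borealis: 4
  Bracho_minor vs Dendro_nigra: 7
  Bracho_minor vs Ficto_borealis: 9
  Dendro_nigra vs Ficto_borealis: 7
The largest is 9, between Bracho_minor and Ficto_borealis.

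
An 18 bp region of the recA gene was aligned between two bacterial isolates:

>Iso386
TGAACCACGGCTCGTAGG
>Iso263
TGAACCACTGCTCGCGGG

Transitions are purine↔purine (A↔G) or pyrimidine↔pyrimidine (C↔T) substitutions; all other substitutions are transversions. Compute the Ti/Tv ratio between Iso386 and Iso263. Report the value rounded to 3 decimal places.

2.000

Mismatches occur at site 9 (G/T, transversion), site 15 (T/C, transition), site 16 (A/G, transition).
Of the 3 differences, 2 transitions and 1 transversion, so Ti/Tv = 2/1 = 2.000.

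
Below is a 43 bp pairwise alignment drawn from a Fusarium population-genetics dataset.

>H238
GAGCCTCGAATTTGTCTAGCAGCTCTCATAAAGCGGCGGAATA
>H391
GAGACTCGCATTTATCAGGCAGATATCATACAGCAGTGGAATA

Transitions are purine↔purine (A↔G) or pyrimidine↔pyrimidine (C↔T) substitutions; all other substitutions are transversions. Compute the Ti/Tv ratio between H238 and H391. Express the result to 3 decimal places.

0.667

The sequences differ at positions 4 (C/A, transversion), 9 (A/C, transversion), 14 (G/A, transition), 17 (T/A, transversion), 18 (A/G, transition), 23 (C/A, transversion), 25 (C/A, transversion), 31 (A/C, transversion), 35 (G/A, transition), 37 (C/T, transition).
Of the 10 differences, 4 transitions and 6 transversions, so Ti/Tv = 4/6 = 0.667.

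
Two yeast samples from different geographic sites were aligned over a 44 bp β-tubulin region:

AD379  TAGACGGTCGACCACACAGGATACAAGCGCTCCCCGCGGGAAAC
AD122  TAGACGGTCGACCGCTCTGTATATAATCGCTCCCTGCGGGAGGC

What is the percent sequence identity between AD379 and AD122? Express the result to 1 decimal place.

79.5%

The sequences differ at positions 14 (A/G), 16 (A/T), 18 (A/T), 20 (G/T), 24 (C/T), 27 (G/T), 35 (C/T), 42 (A/G), 43 (A/G).
35 of the 44 sites match, so the percent identity is 35/44 × 100 = 79.5%.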